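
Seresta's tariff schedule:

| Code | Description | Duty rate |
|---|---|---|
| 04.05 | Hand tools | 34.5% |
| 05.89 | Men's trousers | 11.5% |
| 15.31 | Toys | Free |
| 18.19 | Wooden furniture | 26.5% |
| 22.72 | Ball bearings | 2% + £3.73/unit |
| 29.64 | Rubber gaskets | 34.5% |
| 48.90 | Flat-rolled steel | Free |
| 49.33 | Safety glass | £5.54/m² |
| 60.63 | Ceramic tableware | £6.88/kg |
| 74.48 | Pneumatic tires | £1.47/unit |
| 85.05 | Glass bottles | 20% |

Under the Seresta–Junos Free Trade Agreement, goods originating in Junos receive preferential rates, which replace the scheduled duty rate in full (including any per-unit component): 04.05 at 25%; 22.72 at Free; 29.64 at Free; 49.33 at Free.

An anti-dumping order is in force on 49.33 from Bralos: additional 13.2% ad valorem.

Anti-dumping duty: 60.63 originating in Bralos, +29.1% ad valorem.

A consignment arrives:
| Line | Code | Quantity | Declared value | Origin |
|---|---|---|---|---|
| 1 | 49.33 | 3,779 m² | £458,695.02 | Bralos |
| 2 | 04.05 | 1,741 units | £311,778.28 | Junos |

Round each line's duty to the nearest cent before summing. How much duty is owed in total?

Line 1 (49.33, Bralos, 3,779 m², £458,695.02):
Base rate for 49.33 is £5.54/m².
49.33 has an FTA preferential rate, but origin Bralos is not Junos; base rate stands.
Additional duty on 49.33 from Bralos: +13.2% ad valorem. Applied ad valorem rate = 13.2%.
Duty = £458,695.02 × 13.2% + 3,779 × £5.54 = £81,483.40.
Line 2 (04.05, Junos, 1,741 units, £311,778.28):
Base rate for 04.05 is 34.5%.
Origin Junos qualifies under the Seresta–Junos agreement and 04.05 is covered: preferential rate 25% applies instead.
Duty = £311,778.28 × 25% = £77,944.57.
Total = £81,483.40 + £77,944.57 = £159,427.97.

£159,427.97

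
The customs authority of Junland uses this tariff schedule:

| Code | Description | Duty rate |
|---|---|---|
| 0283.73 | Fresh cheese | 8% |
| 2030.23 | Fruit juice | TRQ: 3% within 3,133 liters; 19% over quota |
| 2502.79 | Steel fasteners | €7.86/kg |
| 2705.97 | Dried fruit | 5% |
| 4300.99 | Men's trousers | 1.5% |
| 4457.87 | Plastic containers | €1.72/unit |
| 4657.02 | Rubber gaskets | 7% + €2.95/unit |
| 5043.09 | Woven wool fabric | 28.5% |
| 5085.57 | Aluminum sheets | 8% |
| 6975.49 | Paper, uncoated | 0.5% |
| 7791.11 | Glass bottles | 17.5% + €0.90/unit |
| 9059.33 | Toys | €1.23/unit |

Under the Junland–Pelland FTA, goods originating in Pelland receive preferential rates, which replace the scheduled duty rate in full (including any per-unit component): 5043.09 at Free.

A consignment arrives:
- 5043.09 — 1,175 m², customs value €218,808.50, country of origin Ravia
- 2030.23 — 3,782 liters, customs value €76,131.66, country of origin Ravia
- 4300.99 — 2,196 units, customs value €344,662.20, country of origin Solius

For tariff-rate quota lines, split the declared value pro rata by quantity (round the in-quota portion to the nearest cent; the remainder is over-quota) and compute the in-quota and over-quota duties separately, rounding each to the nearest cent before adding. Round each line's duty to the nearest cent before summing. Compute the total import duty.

Line 1 (5043.09, Ravia, 1,175 m², €218,808.50):
Base rate for 5043.09 is 28.5%.
5043.09 has an FTA preferential rate, but origin Ravia is not Pelland; base rate stands.
Duty = €218,808.50 × 28.5% = €62,360.42.
Line 2 (2030.23, Ravia, 3,782 liters, €76,131.66):
Code 2030.23 is under a tariff-rate quota (threshold 3,133 liters). In-quota: 3,133 liters at 3%; over-quota: 649 liters at 19%.
Pro-rata value split: in-quota = €76,131.66 × 3,133/3,782 = €63,067.29; over-quota = €76,131.66 − €63,067.29 = €13,064.37.
In-quota duty = €63,067.29 × 3% = €1,892.02. Over-quota duty = €13,064.37 × 19% = €2,482.23.
Line duty = €1,892.02 + €2,482.23 = €4,374.25.
Line 3 (4300.99, Solius, 2,196 units, €344,662.20):
Base rate for 4300.99 is 1.5%.
Duty = €344,662.20 × 1.5% = €5,169.93.
Total = €62,360.42 + €4,374.25 + €5,169.93 = €71,904.60.

€71,904.60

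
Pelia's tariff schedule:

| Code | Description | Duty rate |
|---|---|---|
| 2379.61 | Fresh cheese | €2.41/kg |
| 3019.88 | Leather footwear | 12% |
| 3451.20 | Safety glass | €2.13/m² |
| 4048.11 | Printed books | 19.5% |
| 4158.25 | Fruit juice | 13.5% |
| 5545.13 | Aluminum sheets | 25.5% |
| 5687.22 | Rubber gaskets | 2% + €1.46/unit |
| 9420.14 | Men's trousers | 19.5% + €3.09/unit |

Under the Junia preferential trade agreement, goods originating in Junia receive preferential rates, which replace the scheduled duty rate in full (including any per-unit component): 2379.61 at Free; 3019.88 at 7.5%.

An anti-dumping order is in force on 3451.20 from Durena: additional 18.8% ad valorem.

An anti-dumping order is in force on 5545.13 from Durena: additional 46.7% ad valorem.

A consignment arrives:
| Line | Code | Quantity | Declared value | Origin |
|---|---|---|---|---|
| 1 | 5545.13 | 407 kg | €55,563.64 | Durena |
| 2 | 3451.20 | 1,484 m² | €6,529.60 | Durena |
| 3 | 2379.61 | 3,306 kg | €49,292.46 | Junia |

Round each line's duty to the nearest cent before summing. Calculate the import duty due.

€44,505.43

Line 1 (5545.13, Durena, 407 kg, €55,563.64):
Base rate for 5545.13 is 25.5%.
Additional duty on 5545.13 from Durena: +46.7%. Applied ad valorem rate: 25.5% + 46.7% = 72.2%.
Duty = €55,563.64 × 72.2% = €40,116.95.
Line 2 (3451.20, Durena, 1,484 m², €6,529.60):
Base rate for 3451.20 is €2.13/m².
Additional duty on 3451.20 from Durena: +18.8% ad valorem. Applied ad valorem rate = 18.8%.
Duty = €6,529.60 × 18.8% + 1,484 × €2.13 = €4,388.48.
Line 3 (2379.61, Junia, 3,306 kg, €49,292.46):
Base rate for 2379.61 is €2.41/kg.
Origin Junia qualifies under the Pelia–Junia agreement and 2379.61 is covered: preferential rate Free applies instead.
Duty = €49,292.46 × 0% = €0.00.
Total = €40,116.95 + €4,388.48 + €0.00 = €44,505.43.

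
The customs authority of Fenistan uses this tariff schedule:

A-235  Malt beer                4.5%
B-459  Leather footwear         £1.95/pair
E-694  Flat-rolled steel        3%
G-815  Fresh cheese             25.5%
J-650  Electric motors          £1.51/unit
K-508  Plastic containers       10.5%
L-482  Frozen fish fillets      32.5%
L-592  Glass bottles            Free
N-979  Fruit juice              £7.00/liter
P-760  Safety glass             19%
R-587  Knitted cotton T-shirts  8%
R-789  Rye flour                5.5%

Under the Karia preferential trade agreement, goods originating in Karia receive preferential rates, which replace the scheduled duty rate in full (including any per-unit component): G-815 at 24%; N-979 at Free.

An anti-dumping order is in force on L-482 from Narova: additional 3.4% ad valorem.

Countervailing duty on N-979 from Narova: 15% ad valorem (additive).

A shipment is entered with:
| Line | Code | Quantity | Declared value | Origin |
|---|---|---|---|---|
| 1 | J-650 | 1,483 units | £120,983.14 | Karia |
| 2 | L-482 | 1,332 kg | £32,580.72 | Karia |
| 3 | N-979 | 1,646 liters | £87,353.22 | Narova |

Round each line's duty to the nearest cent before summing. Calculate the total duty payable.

Line 1 (J-650, Karia, 1,483 units, £120,983.14):
Base rate for J-650 is £1.51/unit.
Origin Karia is the FTA partner but J-650 is not on the preference list; base rate stands.
Duty = 1,483 × £1.51 = £2,239.33.
Line 2 (L-482, Karia, 1,332 kg, £32,580.72):
Base rate for L-482 is 32.5%.
Origin Karia is the FTA partner but L-482 is not on the preference list; base rate stands.
The additional-duty order on L-482 targets Narova, not Karia; it does not apply.
Duty = £32,580.72 × 32.5% = £10,588.73.
Line 3 (N-979, Narova, 1,646 liters, £87,353.22):
Base rate for N-979 is £7.00/liter.
N-979 has an FTA preferential rate, but origin Narova is not Karia; base rate stands.
Additional duty on N-979 from Narova: +15% ad valorem. Applied ad valorem rate = 15%.
Duty = £87,353.22 × 15% + 1,646 × £7.00 = £24,624.98.
Total = £2,239.33 + £10,588.73 + £24,624.98 = £37,453.04.

£37,453.04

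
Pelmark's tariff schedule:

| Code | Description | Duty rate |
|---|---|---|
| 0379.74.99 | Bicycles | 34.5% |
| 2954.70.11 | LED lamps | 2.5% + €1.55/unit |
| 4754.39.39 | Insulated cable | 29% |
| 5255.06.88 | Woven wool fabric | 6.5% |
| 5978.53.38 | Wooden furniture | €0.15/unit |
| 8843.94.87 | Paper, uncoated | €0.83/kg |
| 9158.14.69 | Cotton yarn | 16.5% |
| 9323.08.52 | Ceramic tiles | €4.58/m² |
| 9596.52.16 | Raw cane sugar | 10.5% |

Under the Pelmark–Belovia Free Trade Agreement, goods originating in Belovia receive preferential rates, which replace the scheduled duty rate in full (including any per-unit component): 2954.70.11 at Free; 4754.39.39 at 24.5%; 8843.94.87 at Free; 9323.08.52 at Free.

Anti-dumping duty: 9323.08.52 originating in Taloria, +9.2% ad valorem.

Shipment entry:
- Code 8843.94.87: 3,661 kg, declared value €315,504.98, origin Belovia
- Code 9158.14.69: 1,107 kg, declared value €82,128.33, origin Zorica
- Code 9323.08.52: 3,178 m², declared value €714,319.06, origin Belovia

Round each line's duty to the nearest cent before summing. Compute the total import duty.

€13,551.17

Line 1 (8843.94.87, Belovia, 3,661 kg, €315,504.98):
Base rate for 8843.94.87 is €0.83/kg.
Origin Belovia qualifies under the Pelmark–Belovia agreement and 8843.94.87 is covered: preferential rate Free applies instead.
Duty = €315,504.98 × 0% = €0.00.
Line 2 (9158.14.69, Zorica, 1,107 kg, €82,128.33):
Base rate for 9158.14.69 is 16.5%.
Duty = €82,128.33 × 16.5% = €13,551.17.
Line 3 (9323.08.52, Belovia, 3,178 m², €714,319.06):
Base rate for 9323.08.52 is €4.58/m².
Origin Belovia qualifies under the Pelmark–Belovia agreement and 9323.08.52 is covered: preferential rate Free applies instead.
The additional-duty order on 9323.08.52 targets Taloria, not Belovia; it does not apply.
Duty = €714,319.06 × 0% = €0.00.
Total = €0.00 + €13,551.17 + €0.00 = €13,551.17.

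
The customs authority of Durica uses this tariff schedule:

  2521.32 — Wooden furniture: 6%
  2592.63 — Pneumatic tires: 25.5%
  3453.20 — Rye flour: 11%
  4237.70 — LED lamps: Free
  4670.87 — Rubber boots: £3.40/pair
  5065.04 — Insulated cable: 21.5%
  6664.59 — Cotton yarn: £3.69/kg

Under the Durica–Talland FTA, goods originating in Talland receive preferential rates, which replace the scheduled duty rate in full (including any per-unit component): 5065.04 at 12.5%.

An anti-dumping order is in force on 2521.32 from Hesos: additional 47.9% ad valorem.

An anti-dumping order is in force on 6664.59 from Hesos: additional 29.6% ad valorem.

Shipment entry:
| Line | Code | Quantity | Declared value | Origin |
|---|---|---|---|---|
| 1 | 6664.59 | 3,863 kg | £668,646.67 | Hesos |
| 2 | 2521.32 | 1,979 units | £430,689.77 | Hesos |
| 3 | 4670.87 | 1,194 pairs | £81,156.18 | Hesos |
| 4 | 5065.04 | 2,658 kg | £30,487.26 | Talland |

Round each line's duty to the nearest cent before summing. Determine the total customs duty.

Line 1 (6664.59, Hesos, 3,863 kg, £668,646.67):
Base rate for 6664.59 is £3.69/kg.
Additional duty on 6664.59 from Hesos: +29.6% ad valorem. Applied ad valorem rate = 29.6%.
Duty = £668,646.67 × 29.6% + 3,863 × £3.69 = £212,173.88.
Line 2 (2521.32, Hesos, 1,979 units, £430,689.77):
Base rate for 2521.32 is 6%.
Additional duty on 2521.32 from Hesos: +47.9%. Applied ad valorem rate: 6% + 47.9% = 53.9%.
Duty = £430,689.77 × 53.9% = £232,141.79.
Line 3 (4670.87, Hesos, 1,194 pairs, £81,156.18):
Base rate for 4670.87 is £3.40/pair.
Duty = 1,194 × £3.40 = £4,059.60.
Line 4 (5065.04, Talland, 2,658 kg, £30,487.26):
Base rate for 5065.04 is 21.5%.
Origin Talland qualifies under the Durica–Talland agreement and 5065.04 is covered: preferential rate 12.5% applies instead.
Duty = £30,487.26 × 12.5% = £3,810.91.
Total = £212,173.88 + £232,141.79 + £4,059.60 + £3,810.91 = £452,186.18.

£452,186.18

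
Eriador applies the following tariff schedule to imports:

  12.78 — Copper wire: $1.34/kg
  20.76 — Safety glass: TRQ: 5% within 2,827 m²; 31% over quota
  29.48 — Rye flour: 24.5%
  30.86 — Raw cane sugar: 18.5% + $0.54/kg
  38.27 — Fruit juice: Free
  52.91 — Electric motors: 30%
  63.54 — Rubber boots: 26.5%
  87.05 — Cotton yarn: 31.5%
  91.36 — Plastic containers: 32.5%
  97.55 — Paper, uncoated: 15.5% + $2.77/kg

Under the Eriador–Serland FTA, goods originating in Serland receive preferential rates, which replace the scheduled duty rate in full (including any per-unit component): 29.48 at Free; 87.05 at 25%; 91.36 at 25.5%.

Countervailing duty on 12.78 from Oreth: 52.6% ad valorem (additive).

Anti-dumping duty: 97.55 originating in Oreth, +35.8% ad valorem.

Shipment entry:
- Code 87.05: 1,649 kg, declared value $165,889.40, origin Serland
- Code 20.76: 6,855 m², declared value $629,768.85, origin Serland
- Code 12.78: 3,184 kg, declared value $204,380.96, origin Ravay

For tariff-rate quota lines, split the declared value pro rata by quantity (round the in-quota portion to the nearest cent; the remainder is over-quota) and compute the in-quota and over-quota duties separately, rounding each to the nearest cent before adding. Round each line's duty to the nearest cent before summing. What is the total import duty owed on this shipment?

Line 1 (87.05, Serland, 1,649 kg, $165,889.40):
Base rate for 87.05 is 31.5%.
Origin Serland qualifies under the Eriador–Serland agreement and 87.05 is covered: preferential rate 25% applies instead.
Duty = $165,889.40 × 25% = $41,472.35.
Line 2 (20.76, Serland, 6,855 m², $629,768.85):
Code 20.76 is under a tariff-rate quota (threshold 2,827 m²). In-quota: 2,827 m² at 5%; over-quota: 4,028 m² at 31%.
Pro-rata value split: in-quota = $629,768.85 × 2,827/6,855 = $259,716.49; over-quota = $629,768.85 − $259,716.49 = $370,052.36.
In-quota duty = $259,716.49 × 5% = $12,985.82. Over-quota duty = $370,052.36 × 31% = $114,716.23.
Line duty = $12,985.82 + $114,716.23 = $127,702.05.
Line 3 (12.78, Ravay, 3,184 kg, $204,380.96):
Base rate for 12.78 is $1.34/kg.
The additional-duty order on 12.78 targets Oreth, not Ravay; it does not apply.
Duty = 3,184 × $1.34 = $4,266.56.
Total = $41,472.35 + $127,702.05 + $4,266.56 = $173,440.96.

$173,440.96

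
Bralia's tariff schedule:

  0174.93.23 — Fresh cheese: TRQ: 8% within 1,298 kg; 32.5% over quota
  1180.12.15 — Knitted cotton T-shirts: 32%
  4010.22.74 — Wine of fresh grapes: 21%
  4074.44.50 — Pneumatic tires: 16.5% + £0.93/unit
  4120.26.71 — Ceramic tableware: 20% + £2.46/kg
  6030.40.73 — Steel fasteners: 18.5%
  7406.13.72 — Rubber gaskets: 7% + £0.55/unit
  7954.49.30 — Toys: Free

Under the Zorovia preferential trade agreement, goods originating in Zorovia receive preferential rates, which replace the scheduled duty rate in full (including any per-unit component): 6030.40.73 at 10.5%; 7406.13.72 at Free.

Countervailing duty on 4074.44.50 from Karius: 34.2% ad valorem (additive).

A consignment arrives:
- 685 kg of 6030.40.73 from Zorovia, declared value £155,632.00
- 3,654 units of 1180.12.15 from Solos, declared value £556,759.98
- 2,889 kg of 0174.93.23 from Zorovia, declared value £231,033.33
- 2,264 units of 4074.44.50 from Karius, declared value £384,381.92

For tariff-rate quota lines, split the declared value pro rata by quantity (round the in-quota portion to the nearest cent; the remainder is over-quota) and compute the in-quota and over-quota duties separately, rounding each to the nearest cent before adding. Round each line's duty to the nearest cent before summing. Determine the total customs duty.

£441,146.27

Line 1 (6030.40.73, Zorovia, 685 kg, £155,632.00):
Base rate for 6030.40.73 is 18.5%.
Origin Zorovia qualifies under the Bralia–Zorovia agreement and 6030.40.73 is covered: preferential rate 10.5% applies instead.
Duty = £155,632.00 × 10.5% = £16,341.36.
Line 2 (1180.12.15, Solos, 3,654 units, £556,759.98):
Base rate for 1180.12.15 is 32%.
Duty = £556,759.98 × 32% = £178,163.19.
Line 3 (0174.93.23, Zorovia, 2,889 kg, £231,033.33):
Code 0174.93.23 is under a tariff-rate quota (threshold 1,298 kg). In-quota: 1,298 kg at 8%; over-quota: 1,591 kg at 32.5%.
Pro-rata value split: in-quota = £231,033.33 × 1,298/2,889 = £103,801.06; over-quota = £231,033.33 − £103,801.06 = £127,232.27.
In-quota duty = £103,801.06 × 8% = £8,304.08. Over-quota duty = £127,232.27 × 32.5% = £41,350.49.
Line duty = £8,304.08 + £41,350.49 = £49,654.57.
Line 4 (4074.44.50, Karius, 2,264 units, £384,381.92):
Base rate for 4074.44.50 is 16.5% + £0.93/unit.
Additional duty on 4074.44.50 from Karius: +34.2%. Applied ad valorem rate: 16.5% + 34.2% = 50.7%.
Duty = £384,381.92 × 50.7% + 2,264 × £0.93 = £196,987.15.
Total = £16,341.36 + £178,163.19 + £49,654.57 + £196,987.15 = £441,146.27.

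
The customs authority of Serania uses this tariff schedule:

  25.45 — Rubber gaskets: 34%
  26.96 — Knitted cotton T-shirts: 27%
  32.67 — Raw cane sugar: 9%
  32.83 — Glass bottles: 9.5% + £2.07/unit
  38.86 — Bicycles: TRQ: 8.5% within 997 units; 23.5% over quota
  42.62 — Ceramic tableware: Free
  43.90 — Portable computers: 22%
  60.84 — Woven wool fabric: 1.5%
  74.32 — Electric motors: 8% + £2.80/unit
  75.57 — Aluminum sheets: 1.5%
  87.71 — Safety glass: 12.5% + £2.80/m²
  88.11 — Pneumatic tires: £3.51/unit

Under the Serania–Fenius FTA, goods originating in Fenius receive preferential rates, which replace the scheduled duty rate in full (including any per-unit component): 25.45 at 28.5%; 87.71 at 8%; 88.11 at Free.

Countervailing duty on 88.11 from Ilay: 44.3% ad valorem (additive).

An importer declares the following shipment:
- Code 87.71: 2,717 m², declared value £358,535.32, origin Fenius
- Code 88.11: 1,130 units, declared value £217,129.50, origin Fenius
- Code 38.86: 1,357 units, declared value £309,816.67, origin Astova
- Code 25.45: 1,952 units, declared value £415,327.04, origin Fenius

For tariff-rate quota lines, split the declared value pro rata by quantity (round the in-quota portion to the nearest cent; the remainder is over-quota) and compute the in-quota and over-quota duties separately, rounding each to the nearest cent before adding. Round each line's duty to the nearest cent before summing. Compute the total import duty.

£185,714.20

Line 1 (87.71, Fenius, 2,717 m², £358,535.32):
Base rate for 87.71 is 12.5% + £2.80/m².
Origin Fenius qualifies under the Serania–Fenius agreement and 87.71 is covered: preferential rate 8% applies instead.
Duty = £358,535.32 × 8% = £28,682.83.
Line 2 (88.11, Fenius, 1,130 units, £217,129.50):
Base rate for 88.11 is £3.51/unit.
Origin Fenius qualifies under the Serania–Fenius agreement and 88.11 is covered: preferential rate Free applies instead.
The additional-duty order on 88.11 targets Ilay, not Fenius; it does not apply.
Duty = £217,129.50 × 0% = £0.00.
Line 3 (38.86, Astova, 1,357 units, £309,816.67):
Code 38.86 is under a tariff-rate quota (threshold 997 units). In-quota: 997 units at 8.5%; over-quota: 360 units at 23.5%.
Pro-rata value split: in-quota = £309,816.67 × 997/1,357 = £227,625.07; over-quota = £309,816.67 − £227,625.07 = £82,191.60.
In-quota duty = £227,625.07 × 8.5% = £19,348.13. Over-quota duty = £82,191.60 × 23.5% = £19,315.03.
Line duty = £19,348.13 + £19,315.03 = £38,663.16.
Line 4 (25.45, Fenius, 1,952 units, £415,327.04):
Base rate for 25.45 is 34%.
Origin Fenius qualifies under the Serania–Fenius agreement and 25.45 is covered: preferential rate 28.5% applies instead.
Duty = £415,327.04 × 28.5% = £118,368.21.
Total = £28,682.83 + £0.00 + £38,663.16 + £118,368.21 = £185,714.20.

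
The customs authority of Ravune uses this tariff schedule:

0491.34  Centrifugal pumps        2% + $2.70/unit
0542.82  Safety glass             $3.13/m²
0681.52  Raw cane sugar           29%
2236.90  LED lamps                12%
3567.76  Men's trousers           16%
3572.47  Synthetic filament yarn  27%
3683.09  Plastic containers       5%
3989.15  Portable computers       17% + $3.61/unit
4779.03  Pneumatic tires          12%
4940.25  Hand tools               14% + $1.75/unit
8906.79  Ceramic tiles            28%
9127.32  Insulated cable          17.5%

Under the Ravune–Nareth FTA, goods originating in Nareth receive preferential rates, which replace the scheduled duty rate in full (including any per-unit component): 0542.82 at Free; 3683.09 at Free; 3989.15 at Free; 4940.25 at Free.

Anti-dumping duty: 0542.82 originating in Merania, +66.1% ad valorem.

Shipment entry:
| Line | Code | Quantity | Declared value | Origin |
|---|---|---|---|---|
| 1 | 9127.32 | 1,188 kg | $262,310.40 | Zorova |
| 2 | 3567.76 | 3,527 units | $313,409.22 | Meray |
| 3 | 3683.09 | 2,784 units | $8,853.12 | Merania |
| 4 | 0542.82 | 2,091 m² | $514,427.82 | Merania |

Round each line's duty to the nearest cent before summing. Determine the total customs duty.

Line 1 (9127.32, Zorova, 1,188 kg, $262,310.40):
Base rate for 9127.32 is 17.5%.
Duty = $262,310.40 × 17.5% = $45,904.32.
Line 2 (3567.76, Meray, 3,527 units, $313,409.22):
Base rate for 3567.76 is 16%.
Duty = $313,409.22 × 16% = $50,145.48.
Line 3 (3683.09, Merania, 2,784 units, $8,853.12):
Base rate for 3683.09 is 5%.
3683.09 has an FTA preferential rate, but origin Merania is not Nareth; base rate stands.
Duty = $8,853.12 × 5% = $442.66.
Line 4 (0542.82, Merania, 2,091 m², $514,427.82):
Base rate for 0542.82 is $3.13/m².
0542.82 has an FTA preferential rate, but origin Merania is not Nareth; base rate stands.
Additional duty on 0542.82 from Merania: +66.1% ad valorem. Applied ad valorem rate = 66.1%.
Duty = $514,427.82 × 66.1% + 2,091 × $3.13 = $346,581.62.
Total = $45,904.32 + $50,145.48 + $442.66 + $346,581.62 = $443,074.08.

$443,074.08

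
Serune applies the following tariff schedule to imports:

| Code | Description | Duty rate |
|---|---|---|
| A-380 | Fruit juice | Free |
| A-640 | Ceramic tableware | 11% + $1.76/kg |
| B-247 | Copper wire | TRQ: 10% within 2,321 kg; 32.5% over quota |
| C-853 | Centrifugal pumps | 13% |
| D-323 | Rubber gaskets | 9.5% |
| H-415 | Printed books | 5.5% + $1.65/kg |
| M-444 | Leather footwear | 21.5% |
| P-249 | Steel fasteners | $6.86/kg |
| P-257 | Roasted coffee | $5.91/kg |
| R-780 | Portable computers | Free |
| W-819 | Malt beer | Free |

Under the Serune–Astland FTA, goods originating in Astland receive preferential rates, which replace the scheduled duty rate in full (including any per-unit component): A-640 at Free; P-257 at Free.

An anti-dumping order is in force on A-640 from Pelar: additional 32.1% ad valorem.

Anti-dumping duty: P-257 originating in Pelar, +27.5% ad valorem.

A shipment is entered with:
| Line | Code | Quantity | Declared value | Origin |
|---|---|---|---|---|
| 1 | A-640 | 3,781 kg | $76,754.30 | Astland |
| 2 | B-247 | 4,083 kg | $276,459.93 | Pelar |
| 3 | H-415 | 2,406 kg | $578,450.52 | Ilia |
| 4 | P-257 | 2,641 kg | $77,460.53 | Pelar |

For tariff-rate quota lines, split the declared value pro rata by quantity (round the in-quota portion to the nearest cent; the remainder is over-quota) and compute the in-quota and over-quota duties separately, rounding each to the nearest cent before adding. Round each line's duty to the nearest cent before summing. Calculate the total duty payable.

$127,184.26

Line 1 (A-640, Astland, 3,781 kg, $76,754.30):
Base rate for A-640 is 11% + $1.76/kg.
Origin Astland qualifies under the Serune–Astland agreement and A-640 is covered: preferential rate Free applies instead.
The additional-duty order on A-640 targets Pelar, not Astland; it does not apply.
Duty = $76,754.30 × 0% = $0.00.
Line 2 (B-247, Pelar, 4,083 kg, $276,459.93):
Code B-247 is under a tariff-rate quota (threshold 2,321 kg). In-quota: 2,321 kg at 10%; over-quota: 1,762 kg at 32.5%.
Pro-rata value split: in-quota = $276,459.93 × 2,321/4,083 = $157,154.91; over-quota = $276,459.93 − $157,154.91 = $119,305.02.
In-quota duty = $157,154.91 × 10% = $15,715.49. Over-quota duty = $119,305.02 × 32.5% = $38,774.13.
Line duty = $15,715.49 + $38,774.13 = $54,489.62.
Line 3 (H-415, Ilia, 2,406 kg, $578,450.52):
Base rate for H-415 is 5.5% + $1.65/kg.
Duty = $578,450.52 × 5.5% + 2,406 × $1.65 = $35,784.68.
Line 4 (P-257, Pelar, 2,641 kg, $77,460.53):
Base rate for P-257 is $5.91/kg.
P-257 has an FTA preferential rate, but origin Pelar is not Astland; base rate stands.
Additional duty on P-257 from Pelar: +27.5% ad valorem. Applied ad valorem rate = 27.5%.
Duty = $77,460.53 × 27.5% + 2,641 × $5.91 = $36,909.96.
Total = $0.00 + $54,489.62 + $35,784.68 + $36,909.96 = $127,184.26.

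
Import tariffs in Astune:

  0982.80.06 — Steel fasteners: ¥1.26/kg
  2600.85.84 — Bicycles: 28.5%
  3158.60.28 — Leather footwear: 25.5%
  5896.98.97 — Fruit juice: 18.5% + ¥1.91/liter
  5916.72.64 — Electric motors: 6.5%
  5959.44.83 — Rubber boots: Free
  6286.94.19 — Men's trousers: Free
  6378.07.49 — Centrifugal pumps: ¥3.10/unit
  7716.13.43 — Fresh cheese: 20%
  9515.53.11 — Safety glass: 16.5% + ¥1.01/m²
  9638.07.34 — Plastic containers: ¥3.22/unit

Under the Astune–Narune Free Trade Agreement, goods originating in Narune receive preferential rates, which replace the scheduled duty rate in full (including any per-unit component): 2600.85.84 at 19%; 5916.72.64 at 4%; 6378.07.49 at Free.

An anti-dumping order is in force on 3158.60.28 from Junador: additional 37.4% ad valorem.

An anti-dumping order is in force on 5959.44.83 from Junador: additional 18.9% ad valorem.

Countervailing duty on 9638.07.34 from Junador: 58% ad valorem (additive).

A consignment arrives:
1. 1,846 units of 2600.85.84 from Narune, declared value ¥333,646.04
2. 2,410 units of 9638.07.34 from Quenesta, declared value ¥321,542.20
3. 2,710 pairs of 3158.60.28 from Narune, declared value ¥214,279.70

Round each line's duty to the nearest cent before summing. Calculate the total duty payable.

Line 1 (2600.85.84, Narune, 1,846 units, ¥333,646.04):
Base rate for 2600.85.84 is 28.5%.
Origin Narune qualifies under the Astune–Narune agreement and 2600.85.84 is covered: preferential rate 19% applies instead.
Duty = ¥333,646.04 × 19% = ¥63,392.75.
Line 2 (9638.07.34, Quenesta, 2,410 units, ¥321,542.20):
Base rate for 9638.07.34 is ¥3.22/unit.
The additional-duty order on 9638.07.34 targets Junador, not Quenesta; it does not apply.
Duty = 2,410 × ¥3.22 = ¥7,760.20.
Line 3 (3158.60.28, Narune, 2,710 pairs, ¥214,279.70):
Base rate for 3158.60.28 is 25.5%.
Origin Narune is the FTA partner but 3158.60.28 is not on the preference list; base rate stands.
The additional-duty order on 3158.60.28 targets Junador, not Narune; it does not apply.
Duty = ¥214,279.70 × 25.5% = ¥54,641.32.
Total = ¥63,392.75 + ¥7,760.20 + ¥54,641.32 = ¥125,794.27.

¥125,794.27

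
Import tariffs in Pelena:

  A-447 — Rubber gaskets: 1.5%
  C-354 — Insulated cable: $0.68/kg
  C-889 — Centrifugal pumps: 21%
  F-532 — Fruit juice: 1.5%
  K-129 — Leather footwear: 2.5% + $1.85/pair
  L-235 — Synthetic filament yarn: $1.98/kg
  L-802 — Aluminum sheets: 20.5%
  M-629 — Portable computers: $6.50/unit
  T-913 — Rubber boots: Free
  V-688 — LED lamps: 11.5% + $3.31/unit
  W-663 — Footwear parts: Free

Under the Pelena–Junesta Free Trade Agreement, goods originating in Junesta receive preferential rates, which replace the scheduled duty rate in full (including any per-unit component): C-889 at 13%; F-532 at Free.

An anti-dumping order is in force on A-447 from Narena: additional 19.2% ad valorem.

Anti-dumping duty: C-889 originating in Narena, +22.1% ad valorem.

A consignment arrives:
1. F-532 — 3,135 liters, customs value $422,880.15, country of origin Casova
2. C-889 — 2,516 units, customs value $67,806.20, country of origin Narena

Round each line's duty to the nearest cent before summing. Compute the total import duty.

$35,567.67

Line 1 (F-532, Casova, 3,135 liters, $422,880.15):
Base rate for F-532 is 1.5%.
F-532 has an FTA preferential rate, but origin Casova is not Junesta; base rate stands.
Duty = $422,880.15 × 1.5% = $6,343.20.
Line 2 (C-889, Narena, 2,516 units, $67,806.20):
Base rate for C-889 is 21%.
C-889 has an FTA preferential rate, but origin Narena is not Junesta; base rate stands.
Additional duty on C-889 from Narena: +22.1%. Applied ad valorem rate: 21% + 22.1% = 43.1%.
Duty = $67,806.20 × 43.1% = $29,224.47.
Total = $6,343.20 + $29,224.47 = $35,567.67.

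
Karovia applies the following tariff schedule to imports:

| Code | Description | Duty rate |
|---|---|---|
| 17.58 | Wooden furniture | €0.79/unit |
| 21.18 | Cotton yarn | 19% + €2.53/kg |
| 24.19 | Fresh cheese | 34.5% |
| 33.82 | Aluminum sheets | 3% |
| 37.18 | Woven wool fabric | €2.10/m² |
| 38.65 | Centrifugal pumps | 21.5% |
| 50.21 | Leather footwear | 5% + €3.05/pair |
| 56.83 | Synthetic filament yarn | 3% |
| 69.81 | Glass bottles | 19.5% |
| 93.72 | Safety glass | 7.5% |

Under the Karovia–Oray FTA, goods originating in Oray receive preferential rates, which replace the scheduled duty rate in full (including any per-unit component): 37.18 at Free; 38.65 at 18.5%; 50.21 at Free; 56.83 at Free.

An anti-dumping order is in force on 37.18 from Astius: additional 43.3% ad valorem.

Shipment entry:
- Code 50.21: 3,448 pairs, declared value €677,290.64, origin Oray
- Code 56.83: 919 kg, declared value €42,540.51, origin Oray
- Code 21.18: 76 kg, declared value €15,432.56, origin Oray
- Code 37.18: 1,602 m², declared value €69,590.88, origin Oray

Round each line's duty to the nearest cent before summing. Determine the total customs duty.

€3,124.47

Line 1 (50.21, Oray, 3,448 pairs, €677,290.64):
Base rate for 50.21 is 5% + €3.05/pair.
Origin Oray qualifies under the Karovia–Oray agreement and 50.21 is covered: preferential rate Free applies instead.
Duty = €677,290.64 × 0% = €0.00.
Line 2 (56.83, Oray, 919 kg, €42,540.51):
Base rate for 56.83 is 3%.
Origin Oray qualifies under the Karovia–Oray agreement and 56.83 is covered: preferential rate Free applies instead.
Duty = €42,540.51 × 0% = €0.00.
Line 3 (21.18, Oray, 76 kg, €15,432.56):
Base rate for 21.18 is 19% + €2.53/kg.
Origin Oray is the FTA partner but 21.18 is not on the preference list; base rate stands.
Duty = €15,432.56 × 19% + 76 × €2.53 = €3,124.47.
Line 4 (37.18, Oray, 1,602 m², €69,590.88):
Base rate for 37.18 is €2.10/m².
Origin Oray qualifies under the Karovia–Oray agreement and 37.18 is covered: preferential rate Free applies instead.
The additional-duty order on 37.18 targets Astius, not Oray; it does not apply.
Duty = €69,590.88 × 0% = €0.00.
Total = €0.00 + €0.00 + €3,124.47 + €0.00 = €3,124.47.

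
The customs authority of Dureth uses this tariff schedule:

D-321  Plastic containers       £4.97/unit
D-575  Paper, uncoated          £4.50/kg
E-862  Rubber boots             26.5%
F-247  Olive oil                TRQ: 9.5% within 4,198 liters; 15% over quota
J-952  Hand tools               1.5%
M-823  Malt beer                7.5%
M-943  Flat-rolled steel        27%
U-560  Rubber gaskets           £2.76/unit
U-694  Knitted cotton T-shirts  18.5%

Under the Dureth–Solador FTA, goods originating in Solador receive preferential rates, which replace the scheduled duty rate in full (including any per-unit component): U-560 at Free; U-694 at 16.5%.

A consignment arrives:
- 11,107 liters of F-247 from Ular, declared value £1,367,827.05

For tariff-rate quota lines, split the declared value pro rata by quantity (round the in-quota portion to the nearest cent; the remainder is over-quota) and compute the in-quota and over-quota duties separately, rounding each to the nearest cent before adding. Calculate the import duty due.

£176,739.95

Line 1 (F-247, Ular, 11,107 liters, £1,367,827.05):
Code F-247 is under a tariff-rate quota (threshold 4,198 liters). In-quota: 4,198 liters at 9.5%; over-quota: 6,909 liters at 15%.
Pro-rata value split: in-quota = £1,367,827.05 × 4,198/11,107 = £516,983.70; over-quota = £1,367,827.05 − £516,983.70 = £850,843.35.
In-quota duty = £516,983.70 × 9.5% = £49,113.45. Over-quota duty = £850,843.35 × 15% = £127,626.50.
Line duty = £49,113.45 + £127,626.50 = £176,739.95.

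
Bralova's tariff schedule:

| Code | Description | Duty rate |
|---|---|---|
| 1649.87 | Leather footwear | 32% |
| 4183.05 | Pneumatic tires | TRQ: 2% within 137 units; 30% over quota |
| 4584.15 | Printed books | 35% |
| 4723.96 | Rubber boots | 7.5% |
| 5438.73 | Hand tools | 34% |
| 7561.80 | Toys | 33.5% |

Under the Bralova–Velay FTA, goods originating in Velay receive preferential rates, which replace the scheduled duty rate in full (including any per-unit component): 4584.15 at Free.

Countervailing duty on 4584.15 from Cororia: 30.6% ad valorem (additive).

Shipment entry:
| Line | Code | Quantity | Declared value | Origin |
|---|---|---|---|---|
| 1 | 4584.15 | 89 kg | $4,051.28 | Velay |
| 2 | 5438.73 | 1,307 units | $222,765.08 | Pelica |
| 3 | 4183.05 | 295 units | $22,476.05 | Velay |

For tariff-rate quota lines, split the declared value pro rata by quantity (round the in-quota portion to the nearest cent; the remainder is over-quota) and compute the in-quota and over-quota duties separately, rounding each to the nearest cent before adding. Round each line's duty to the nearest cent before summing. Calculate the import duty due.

Line 1 (4584.15, Velay, 89 kg, $4,051.28):
Base rate for 4584.15 is 35%.
Origin Velay qualifies under the Bralova–Velay agreement and 4584.15 is covered: preferential rate Free applies instead.
The additional-duty order on 4584.15 targets Cororia, not Velay; it does not apply.
Duty = $4,051.28 × 0% = $0.00.
Line 2 (5438.73, Pelica, 1,307 units, $222,765.08):
Base rate for 5438.73 is 34%.
Duty = $222,765.08 × 34% = $75,740.13.
Line 3 (4183.05, Velay, 295 units, $22,476.05):
Code 4183.05 is under a tariff-rate quota (threshold 137 units). In-quota: 137 units at 2%; over-quota: 158 units at 30%.
Pro-rata value split: in-quota = $22,476.05 × 137/295 = $10,438.03; over-quota = $22,476.05 − $10,438.03 = $12,038.02.
In-quota duty = $10,438.03 × 2% = $208.76. Over-quota duty = $12,038.02 × 30% = $3,611.41.
Line duty = $208.76 + $3,611.41 = $3,820.17.
Total = $0.00 + $75,740.13 + $3,820.17 = $79,560.30.

$79,560.30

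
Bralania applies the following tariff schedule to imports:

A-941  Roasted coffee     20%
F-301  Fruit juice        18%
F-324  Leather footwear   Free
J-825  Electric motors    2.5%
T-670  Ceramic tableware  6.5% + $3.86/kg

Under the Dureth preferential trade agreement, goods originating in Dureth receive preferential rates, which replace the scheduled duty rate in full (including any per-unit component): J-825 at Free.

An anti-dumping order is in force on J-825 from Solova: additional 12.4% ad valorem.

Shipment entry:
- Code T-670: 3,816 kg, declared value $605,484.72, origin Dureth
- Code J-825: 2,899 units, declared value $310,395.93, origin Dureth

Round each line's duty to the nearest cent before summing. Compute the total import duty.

Line 1 (T-670, Dureth, 3,816 kg, $605,484.72):
Base rate for T-670 is 6.5% + $3.86/kg.
Origin Dureth is the FTA partner but T-670 is not on the preference list; base rate stands.
Duty = $605,484.72 × 6.5% + 3,816 × $3.86 = $54,086.27.
Line 2 (J-825, Dureth, 2,899 units, $310,395.93):
Base rate for J-825 is 2.5%.
Origin Dureth qualifies under the Bralania–Dureth agreement and J-825 is covered: preferential rate Free applies instead.
The additional-duty order on J-825 targets Solova, not Dureth; it does not apply.
Duty = $310,395.93 × 0% = $0.00.
Total = $54,086.27 + $0.00 = $54,086.27.

$54,086.27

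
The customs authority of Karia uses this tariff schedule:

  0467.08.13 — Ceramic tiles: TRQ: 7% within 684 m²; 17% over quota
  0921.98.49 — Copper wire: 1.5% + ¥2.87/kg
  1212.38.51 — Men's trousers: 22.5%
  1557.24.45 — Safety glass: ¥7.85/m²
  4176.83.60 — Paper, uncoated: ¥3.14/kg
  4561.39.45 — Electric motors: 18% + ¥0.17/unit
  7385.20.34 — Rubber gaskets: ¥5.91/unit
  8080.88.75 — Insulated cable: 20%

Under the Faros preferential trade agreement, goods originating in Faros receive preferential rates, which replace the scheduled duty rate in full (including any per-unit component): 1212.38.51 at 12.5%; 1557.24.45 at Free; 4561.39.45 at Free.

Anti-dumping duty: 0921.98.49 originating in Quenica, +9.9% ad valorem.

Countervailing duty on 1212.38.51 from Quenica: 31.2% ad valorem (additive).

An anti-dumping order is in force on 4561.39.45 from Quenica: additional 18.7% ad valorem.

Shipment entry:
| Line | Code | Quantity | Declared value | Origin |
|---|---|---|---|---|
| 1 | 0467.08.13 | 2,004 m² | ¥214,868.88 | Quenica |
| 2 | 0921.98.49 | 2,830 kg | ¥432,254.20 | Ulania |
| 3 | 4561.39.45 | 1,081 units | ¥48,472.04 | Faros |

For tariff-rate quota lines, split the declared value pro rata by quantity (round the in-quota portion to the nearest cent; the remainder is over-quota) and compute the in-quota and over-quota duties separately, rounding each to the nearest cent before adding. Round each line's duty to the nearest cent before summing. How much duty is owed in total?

Line 1 (0467.08.13, Quenica, 2,004 m², ¥214,868.88):
Code 0467.08.13 is under a tariff-rate quota (threshold 684 m²). In-quota: 684 m² at 7%; over-quota: 1,320 m² at 17%.
Pro-rata value split: in-quota = ¥214,868.88 × 684/2,004 = ¥73,338.48; over-quota = ¥214,868.88 − ¥73,338.48 = ¥141,530.40.
In-quota duty = ¥73,338.48 × 7% = ¥5,133.69. Over-quota duty = ¥141,530.40 × 17% = ¥24,060.17.
Line duty = ¥5,133.69 + ¥24,060.17 = ¥29,193.86.
Line 2 (0921.98.49, Ulania, 2,830 kg, ¥432,254.20):
Base rate for 0921.98.49 is 1.5% + ¥2.87/kg.
The additional-duty order on 0921.98.49 targets Quenica, not Ulania; it does not apply.
Duty = ¥432,254.20 × 1.5% + 2,830 × ¥2.87 = ¥14,605.91.
Line 3 (4561.39.45, Faros, 1,081 units, ¥48,472.04):
Base rate for 4561.39.45 is 18% + ¥0.17/unit.
Origin Faros qualifies under the Karia–Faros agreement and 4561.39.45 is covered: preferential rate Free applies instead.
The additional-duty order on 4561.39.45 targets Quenica, not Faros; it does not apply.
Duty = ¥48,472.04 × 0% = ¥0.00.
Total = ¥29,193.86 + ¥14,605.91 + ¥0.00 = ¥43,799.77.

¥43,799.77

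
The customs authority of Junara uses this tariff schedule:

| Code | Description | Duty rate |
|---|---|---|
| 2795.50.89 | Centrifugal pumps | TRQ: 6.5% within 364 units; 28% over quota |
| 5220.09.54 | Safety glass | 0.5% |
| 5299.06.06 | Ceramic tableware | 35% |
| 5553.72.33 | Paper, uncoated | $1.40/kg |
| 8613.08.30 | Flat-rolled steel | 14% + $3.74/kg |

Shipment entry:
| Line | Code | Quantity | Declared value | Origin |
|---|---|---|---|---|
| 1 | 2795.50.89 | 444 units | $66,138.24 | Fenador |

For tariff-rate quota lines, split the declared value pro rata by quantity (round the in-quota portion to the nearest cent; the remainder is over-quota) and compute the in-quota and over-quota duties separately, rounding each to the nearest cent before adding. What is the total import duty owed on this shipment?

$6,861.09

Line 1 (2795.50.89, Fenador, 444 units, $66,138.24):
Code 2795.50.89 is under a tariff-rate quota (threshold 364 units). In-quota: 364 units at 6.5%; over-quota: 80 units at 28%.
Pro-rata value split: in-quota = $66,138.24 × 364/444 = $54,221.44; over-quota = $66,138.24 − $54,221.44 = $11,916.80.
In-quota duty = $54,221.44 × 6.5% = $3,524.39. Over-quota duty = $11,916.80 × 28% = $3,336.70.
Line duty = $3,524.39 + $3,336.70 = $6,861.09.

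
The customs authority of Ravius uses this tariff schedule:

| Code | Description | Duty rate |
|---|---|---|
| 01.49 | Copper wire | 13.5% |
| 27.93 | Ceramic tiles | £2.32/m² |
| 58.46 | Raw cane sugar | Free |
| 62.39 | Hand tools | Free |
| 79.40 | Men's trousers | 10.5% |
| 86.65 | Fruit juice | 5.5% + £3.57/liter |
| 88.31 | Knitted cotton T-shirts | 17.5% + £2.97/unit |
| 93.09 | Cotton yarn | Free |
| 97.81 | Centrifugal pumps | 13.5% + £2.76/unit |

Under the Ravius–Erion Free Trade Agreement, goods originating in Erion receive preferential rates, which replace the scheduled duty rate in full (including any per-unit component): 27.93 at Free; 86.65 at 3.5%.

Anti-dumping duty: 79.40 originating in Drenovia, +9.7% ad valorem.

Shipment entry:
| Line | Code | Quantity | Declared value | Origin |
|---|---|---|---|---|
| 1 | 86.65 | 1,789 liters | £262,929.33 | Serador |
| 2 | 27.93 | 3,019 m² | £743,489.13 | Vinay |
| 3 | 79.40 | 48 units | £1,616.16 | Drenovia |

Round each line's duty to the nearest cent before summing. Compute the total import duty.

Line 1 (86.65, Serador, 1,789 liters, £262,929.33):
Base rate for 86.65 is 5.5% + £3.57/liter.
86.65 has an FTA preferential rate, but origin Serador is not Erion; base rate stands.
Duty = £262,929.33 × 5.5% + 1,789 × £3.57 = £20,847.84.
Line 2 (27.93, Vinay, 3,019 m², £743,489.13):
Base rate for 27.93 is £2.32/m².
27.93 has an FTA preferential rate, but origin Vinay is not Erion; base rate stands.
Duty = 3,019 × £2.32 = £7,004.08.
Line 3 (79.40, Drenovia, 48 units, £1,616.16):
Base rate for 79.40 is 10.5%.
Additional duty on 79.40 from Drenovia: +9.7%. Applied ad valorem rate: 10.5% + 9.7% = 20.2%.
Duty = £1,616.16 × 20.2% = £326.46.
Total = £20,847.84 + £7,004.08 + £326.46 = £28,178.38.

£28,178.38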